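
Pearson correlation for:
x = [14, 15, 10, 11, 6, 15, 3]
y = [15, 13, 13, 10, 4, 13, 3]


n=7, Σx=74, Σy=71, Σxy=873, Σx²=912, Σy²=857
r = (7×873 - 74×71)/√((7×912 - 74²)(7×857 - 71²))
= 857/√(908×958) = 857/√869864 ≈ 857/932.6650 ≈ 0.9189

r ≈ 0.9189


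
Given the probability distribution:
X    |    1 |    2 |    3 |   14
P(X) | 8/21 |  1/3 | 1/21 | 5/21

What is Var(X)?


E[X] = 95/21
E[X²] = 1025/21
Var(X) = E[X²] - (E[X])² = 1025/21 - 9025/441 = 12500/441

Var(X) = 12500/441 ≈ 28.3447


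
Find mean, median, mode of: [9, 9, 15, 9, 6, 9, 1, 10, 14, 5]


Sorted: [1, 5, 6, 9, 9, 9, 9, 10, 14, 15]
Mean = 87/10
Median = 9
Freq: {9: 4, 15: 1, 6: 1, 1: 1, 10: 1, 14: 1, 5: 1}
Mode: [9]

Mean=87/10, Median=9, Mode=9


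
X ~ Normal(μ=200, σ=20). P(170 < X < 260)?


z₁=(170-200)/20=-1.5, z₂=(260-200)/20=3.0
P = Φ(3.0) - Φ(-1.5) = 0.998650 - 0.066807 = 0.931843 ≈ 0.9318

P(170 < X < 260) ≈ 0.9318


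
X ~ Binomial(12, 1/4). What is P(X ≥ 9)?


P(X ≥ 9) = Σ P(X=i) for i=9..12
P(X=9) = 1485/4194304
P(X=10) = 297/8388608
P(X=11) = 9/4194304
P(X=12) = 1/16777216
Sum = 6571/16777216

P(X ≥ 9) = 6571/16777216 ≈ 0.04%


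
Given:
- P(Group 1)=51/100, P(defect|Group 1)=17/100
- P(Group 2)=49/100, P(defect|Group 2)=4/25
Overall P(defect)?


P(B) = Σ P(B|Aᵢ)×P(Aᵢ)
  17/100×51/100 = 867/10000
  4/25×49/100 = 49/625
Sum = 1651/10000

P(defect) = 1651/10000 ≈ 16.51%


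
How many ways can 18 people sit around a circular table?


Circular arrangements of 18 distinct objects: fix one position to break rotational symmetry.
(n-1)! = 17! = 355687428096000

355687428096000


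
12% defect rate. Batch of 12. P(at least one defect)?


P(all good) = (22/25)^12 = 12855002631049216/59604644775390625
P(≥1 defect) = 46749642144341409/59604644775390625

P = 46749642144341409/59604644775390625 ≈ 78.43%


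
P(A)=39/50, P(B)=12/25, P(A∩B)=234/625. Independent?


P(A)×P(B) = 234/625
P(A∩B) = 234/625
Equal ✓ → Independent

Yes, independent


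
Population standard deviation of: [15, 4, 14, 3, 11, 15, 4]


Mean = 66/7
  (15-66/7)²=1521/49
  (4-66/7)²=1444/49
  (14-66/7)²=1024/49
  (3-66/7)²=2025/49
  (11-66/7)²=121/49
  (15-66/7)²=1521/49
  (4-66/7)²=1444/49
Σ(x-μ)² = 1300/7
σ² = (1300/7)/7 = 1300/49

σ = √(1300/49) ≈ 5.1508


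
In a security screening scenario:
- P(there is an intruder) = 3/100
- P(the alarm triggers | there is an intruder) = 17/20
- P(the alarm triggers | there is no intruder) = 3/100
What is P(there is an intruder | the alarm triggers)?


Using Bayes' theorem:
P(A|B) = P(B|A)·P(A) / P(B)

P(the alarm triggers) = 17/20 × 3/100 + 3/100 × 97/100
= 51/2000 + 291/10000 = 273/5000

P(there is an intruder|the alarm triggers) = (51/2000) / (273/5000) = 85/182

P(there is an intruder|the alarm triggers) = 85/182 ≈ 46.70%


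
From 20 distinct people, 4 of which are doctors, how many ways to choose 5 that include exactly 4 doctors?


Choose 4 of the 4 doctors and 1 of the other 16 people:
C(4,4)×C(16,1) = 1×16 = 16

16


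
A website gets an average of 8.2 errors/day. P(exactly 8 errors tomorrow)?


Poisson(λ=8.2): P(X=8) = e^(-λ)×λ^k/k!
= e^(-8.2) × 8.2^8 / 8!
≈ 0.00027465357 × 20441408.5865 / 40320 ≈ 0.139244

P(X=8) ≈ 0.139244 ≈ 13.92%


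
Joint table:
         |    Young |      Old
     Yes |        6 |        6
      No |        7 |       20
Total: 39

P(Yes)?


P(Yes) = (6+6)/39 = 12/39 = 4/13

P(Yes) = 4/13 ≈ 30.77%


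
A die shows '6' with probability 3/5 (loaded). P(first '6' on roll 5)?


Geometric: P(X=5) = (1-p)^(k-1)×p = (2/5)^4×3/5 = 48/3125

P(X=5) = 48/3125 ≈ 1.54%


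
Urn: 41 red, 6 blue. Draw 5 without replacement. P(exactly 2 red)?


Hypergeometric: C(41,2)×C(6,3)/C(47,5)
= 820×20/1533939 = 16400/1533939

P(X=2) = 16400/1533939 ≈ 1.07%


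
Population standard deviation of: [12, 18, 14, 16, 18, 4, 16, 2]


Mean = 100/8 = 25/2
  (12-25/2)²=1/4
  (18-25/2)²=121/4
  (14-25/2)²=9/4
  (16-25/2)²=49/4
  (18-25/2)²=121/4
  (4-25/2)²=289/4
  (16-25/2)²=49/4
  (2-25/2)²=441/4
Σ(x-μ)² = 270
σ² = 270/8 = 135/4

σ = √(135/4) ≈ 5.8095


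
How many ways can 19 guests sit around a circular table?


Circular arrangements of 19 distinct objects: fix one position to break rotational symmetry.
(n-1)! = 18! = 6402373705728000

6402373705728000


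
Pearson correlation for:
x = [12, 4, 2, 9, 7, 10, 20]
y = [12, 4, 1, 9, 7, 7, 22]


n=7, Σx=64, Σy=62, Σxy=802, Σx²=794, Σy²=824
r = (7×802 - 64×62)/√((7×794 - 64²)(7×824 - 62²))
= 1646/√(1462×1924) = 1646/√2812888 ≈ 1646/1677.1667 ≈ 0.9814

r ≈ 0.9814


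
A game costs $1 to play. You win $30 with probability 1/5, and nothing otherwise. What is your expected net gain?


E[gain] = (30-1)×1/5 + (-1)×4/5
= 29/5 - 4/5 = 5

Expected net gain = $5 ≈ $5.00


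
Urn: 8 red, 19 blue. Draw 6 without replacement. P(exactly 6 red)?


Hypergeometric: C(8,6)×C(19,0)/C(27,6)
= 28×1/296010 = 14/148005

P(X=6) = 14/148005 ≈ 0.01%


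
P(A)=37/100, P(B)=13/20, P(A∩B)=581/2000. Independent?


P(A)×P(B) = 481/2000
P(A∩B) = 581/2000
Not equal → NOT independent

No, not independent


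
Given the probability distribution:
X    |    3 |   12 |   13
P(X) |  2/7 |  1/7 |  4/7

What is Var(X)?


E[X] = 10
E[X²] = 838/7
Var(X) = E[X²] - (E[X])² = 838/7 - 100 = 138/7

Var(X) = 138/7 ≈ 19.7143


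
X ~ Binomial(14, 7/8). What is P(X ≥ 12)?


P(X ≥ 12) = Σ P(X=i) for i=12..14
P(X=12) = 1259557135291/4398046511104
P(X=13) = 678223072849/2199023255552
P(X=14) = 678223072849/4398046511104
Sum = 1647113176919/2199023255552

P(X ≥ 12) = 1647113176919/2199023255552 ≈ 74.90%


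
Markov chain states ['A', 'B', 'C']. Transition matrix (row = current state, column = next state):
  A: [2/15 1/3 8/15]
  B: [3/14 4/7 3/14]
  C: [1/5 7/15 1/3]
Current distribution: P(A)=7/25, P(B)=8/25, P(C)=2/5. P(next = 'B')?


P(next=B) = Σᵢ P(now=i)×P(i→B)
= 7/25×1/3 + 8/25×4/7 + 2/5×7/15
= 7/75 + 32/175 + 14/75 = 81/175

P = 81/175 ≈ 0.4629


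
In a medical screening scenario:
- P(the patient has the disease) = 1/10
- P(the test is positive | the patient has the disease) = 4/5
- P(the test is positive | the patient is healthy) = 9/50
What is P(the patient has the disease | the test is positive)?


Using Bayes' theorem:
P(A|B) = P(B|A)·P(A) / P(B)

P(the test is positive) = 4/5 × 1/10 + 9/50 × 9/10
= 2/25 + 81/500 = 121/500

P(the patient has the disease|the test is positive) = (2/25) / (121/500) = 40/121

P(the patient has the disease|the test is positive) = 40/121 ≈ 33.06%


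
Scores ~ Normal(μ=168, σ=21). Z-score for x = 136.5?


z = (x - μ)/σ = (136.5 - 168)/21 = -1.5

z = -1.5


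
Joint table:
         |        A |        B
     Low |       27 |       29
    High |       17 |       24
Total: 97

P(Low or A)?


P(Low∨A) = P(Low) + P(A) - P(Low∧A)
= (56 + 44 - 27)/97 = 73/97

P = 73/97 ≈ 75.26%


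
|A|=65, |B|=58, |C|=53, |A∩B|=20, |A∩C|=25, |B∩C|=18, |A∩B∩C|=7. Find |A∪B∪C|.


|A∪B∪C| = 65+58+53-20-25-18+7 = 120

|A∪B∪C| = 120


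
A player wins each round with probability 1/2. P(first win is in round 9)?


Geometric: P(X=9) = (1-p)^(k-1)×p = (1/2)^8×1/2 = 1/512

P(X=9) = 1/512 ≈ 0.20%


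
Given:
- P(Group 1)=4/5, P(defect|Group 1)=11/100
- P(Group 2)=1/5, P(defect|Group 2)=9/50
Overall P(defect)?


P(B) = Σ P(B|Aᵢ)×P(Aᵢ)
  11/100×4/5 = 11/125
  9/50×1/5 = 9/250
Sum = 31/250

P(defect) = 31/250 ≈ 12.40%


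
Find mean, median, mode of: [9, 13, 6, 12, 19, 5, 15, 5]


Sorted: [5, 5, 6, 9, 12, 13, 15, 19]
Mean = 84/8 = 21/2
Median = 21/2
Freq: {9: 1, 13: 1, 6: 1, 12: 1, 19: 1, 5: 2, 15: 1}
Mode: [5]

Mean=21/2, Median=21/2, Mode=5


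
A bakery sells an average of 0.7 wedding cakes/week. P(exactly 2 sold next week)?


Poisson(λ=0.7): P(X=2) = e^(-λ)×λ^k/k!
= e^(-0.7) × 0.7^2 / 2!
≈ 0.4965853038 × 0.49 / 2 ≈ 0.121663

P(X=2) ≈ 0.121663 ≈ 12.17%


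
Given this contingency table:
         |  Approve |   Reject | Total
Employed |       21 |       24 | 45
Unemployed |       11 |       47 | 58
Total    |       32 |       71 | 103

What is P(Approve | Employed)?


P(Approve | Employed) = 21/(21+24) = 21/45 = 7/15

P(Approve|Employed) = 7/15 ≈ 46.67%


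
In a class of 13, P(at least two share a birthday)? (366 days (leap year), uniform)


P(all different) = Π(366-i)/366 for i=0..12
= 0.806071
P(match) = 1 - 0.806071 = 0.193929

P ≈ 0.1939 ≈ 19.39%


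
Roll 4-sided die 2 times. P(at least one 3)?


P(no 3)^2 = (3/4)^2 = 9/16
P(≥1) = 1 - 9/16 = 7/16

P = 7/16 ≈ 43.75%


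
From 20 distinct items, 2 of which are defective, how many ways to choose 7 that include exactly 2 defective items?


Choose 2 of the 2 defective items and 5 of the other 18 items:
C(2,2)×C(18,5) = 1×8568 = 8568

8568


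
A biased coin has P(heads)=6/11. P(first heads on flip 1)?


Geometric: P(X=1) = (1-p)^(k-1)×p = (5/11)^0×6/11 = 6/11

P(X=1) = 6/11 ≈ 54.55%


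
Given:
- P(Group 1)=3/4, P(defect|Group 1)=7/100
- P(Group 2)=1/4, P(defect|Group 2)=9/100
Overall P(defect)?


P(B) = Σ P(B|Aᵢ)×P(Aᵢ)
  7/100×3/4 = 21/400
  9/100×1/4 = 9/400
Sum = 3/40

P(defect) = 3/40 ≈ 7.50%


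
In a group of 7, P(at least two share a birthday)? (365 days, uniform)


P(all different) = Π(365-i)/365 for i=0..6
= 0.943764
P(match) = 1 - 0.943764 = 0.056236

P ≈ 0.0562 ≈ 5.62%


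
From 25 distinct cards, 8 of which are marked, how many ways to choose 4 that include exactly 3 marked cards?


Choose 3 of the 8 marked cards and 1 of the other 17 cards:
C(8,3)×C(17,1) = 56×17 = 952

952


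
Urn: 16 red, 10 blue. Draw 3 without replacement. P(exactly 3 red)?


Hypergeometric: C(16,3)×C(10,0)/C(26,3)
= 560×1/2600 = 14/65

P(X=3) = 14/65 ≈ 21.54%


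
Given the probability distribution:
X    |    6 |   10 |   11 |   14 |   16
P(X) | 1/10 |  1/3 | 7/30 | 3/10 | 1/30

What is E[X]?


E[X] = Σ x·P(X=x)
= (6)×(1/10) + (10)×(1/3) + (11)×(7/30) + (14)×(3/10) + (16)×(1/30)
= 337/30

E[X] = 337/30


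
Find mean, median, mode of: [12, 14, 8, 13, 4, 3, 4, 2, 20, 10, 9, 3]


Sorted: [2, 3, 3, 4, 4, 8, 9, 10, 12, 13, 14, 20]
Mean = 102/12 = 17/2
Median = 17/2
Freq: {12: 1, 14: 1, 8: 1, 13: 1, 4: 2, 3: 2, 2: 1, 20: 1, 10: 1, 9: 1}
Mode: [3, 4]

Mean=17/2, Median=17/2, Mode=[3, 4]


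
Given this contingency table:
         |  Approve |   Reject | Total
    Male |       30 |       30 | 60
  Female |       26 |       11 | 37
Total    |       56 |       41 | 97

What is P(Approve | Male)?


P(Approve | Male) = 30/(30+30) = 30/60 = 1/2

P(Approve|Male) = 1/2 ≈ 50.00%


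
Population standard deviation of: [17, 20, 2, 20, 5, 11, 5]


Mean = 80/7
  (17-80/7)²=1521/49
  (20-80/7)²=3600/49
  (2-80/7)²=4356/49
  (20-80/7)²=3600/49
  (5-80/7)²=2025/49
  (11-80/7)²=9/49
  (5-80/7)²=2025/49
Σ(x-μ)² = 2448/7
σ² = (2448/7)/7 = 2448/49

σ = √(2448/49) ≈ 7.0682


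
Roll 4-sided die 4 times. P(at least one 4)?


P(no 4)^4 = (3/4)^4 = 81/256
P(≥1) = 1 - 81/256 = 175/256

P = 175/256 ≈ 68.36%


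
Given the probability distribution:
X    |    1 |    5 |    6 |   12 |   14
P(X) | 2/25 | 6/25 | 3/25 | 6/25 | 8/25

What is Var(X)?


E[X] = 234/25
E[X²] = 2692/25
Var(X) = E[X²] - (E[X])² = 2692/25 - 54756/625 = 12544/625

Var(X) = 12544/625 ≈ 20.0704


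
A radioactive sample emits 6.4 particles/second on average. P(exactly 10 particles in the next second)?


Poisson(λ=6.4): P(X=10) = e^(-λ)×λ^k/k!
= e^(-6.4) × 6.4^10 / 10!
≈ 0.001661557273 × 115292150.461 / 3628800 ≈ 0.052790

P(X=10) ≈ 0.052790 ≈ 5.28%


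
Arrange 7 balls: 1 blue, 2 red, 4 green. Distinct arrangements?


7!/(1!×2!×4!) = 105

105


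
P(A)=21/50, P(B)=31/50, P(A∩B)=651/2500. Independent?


P(A)×P(B) = 651/2500
P(A∩B) = 651/2500
Equal ✓ → Independent

Yes, independent


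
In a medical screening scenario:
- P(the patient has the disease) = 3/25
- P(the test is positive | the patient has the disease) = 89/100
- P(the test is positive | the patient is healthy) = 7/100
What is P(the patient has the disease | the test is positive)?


Using Bayes' theorem:
P(A|B) = P(B|A)·P(A) / P(B)

P(the test is positive) = 89/100 × 3/25 + 7/100 × 22/25
= 267/2500 + 77/1250 = 421/2500

P(the patient has the disease|the test is positive) = (267/2500) / (421/2500) = 267/421

P(the patient has the disease|the test is positive) = 267/421 ≈ 63.42%


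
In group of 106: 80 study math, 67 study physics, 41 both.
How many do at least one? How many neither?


|A∪B| = 80+67-41 = 106
Neither = 106-106 = 0

At least one: 106; Neither: 0


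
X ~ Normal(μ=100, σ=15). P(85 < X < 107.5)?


z₁=(85-100)/15=-1.0, z₂=(107.5-100)/15=0.5
P = Φ(0.5) - Φ(-1.0) = 0.691462 - 0.158655 = 0.532807 ≈ 0.5328

P(85 < X < 107.5) ≈ 0.5328


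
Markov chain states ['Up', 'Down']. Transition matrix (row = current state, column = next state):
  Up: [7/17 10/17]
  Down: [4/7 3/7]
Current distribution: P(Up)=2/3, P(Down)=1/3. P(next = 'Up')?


P(next=Up) = Σᵢ P(now=i)×P(i→Up)
= 2/3×7/17 + 1/3×4/7
= 14/51 + 4/21 = 166/357

P = 166/357 ≈ 0.4650


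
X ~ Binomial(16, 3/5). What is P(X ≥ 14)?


P(X ≥ 14) = Σ P(X=i) for i=14..16
P(X=14) = 459165024/30517578125
P(X=15) = 459165024/152587890625
P(X=16) = 43046721/152587890625
Sum = 559607373/30517578125

P(X ≥ 14) = 559607373/30517578125 ≈ 1.83%


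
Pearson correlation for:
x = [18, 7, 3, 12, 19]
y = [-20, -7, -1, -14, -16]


n=5, Σx=59, Σy=-58, Σxy=-884, Σx²=887, Σy²=902
r = (5×(-884) - 59×(-58))/√((5×887 - 59²)(5×902 - (-58)²))
= -998/√(954×1146) = -998/√1093284 ≈ -998/1045.6022 ≈ -0.9545

r ≈ -0.9545


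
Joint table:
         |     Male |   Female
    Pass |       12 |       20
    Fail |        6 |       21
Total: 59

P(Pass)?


P(Pass) = (12+20)/59 = 32/59

P(Pass) = 32/59 ≈ 54.24%


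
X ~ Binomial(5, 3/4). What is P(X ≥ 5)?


P(X ≥ 5) = Σ P(X=i) for i=5..5
P(X=5) = 243/1024
Sum = 243/1024

P(X ≥ 5) = 243/1024 ≈ 23.73%


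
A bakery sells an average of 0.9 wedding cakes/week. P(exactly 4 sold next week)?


Poisson(λ=0.9): P(X=4) = e^(-λ)×λ^k/k!
= e^(-0.9) × 0.9^4 / 4!
≈ 0.4065696597 × 0.6561 / 24 ≈ 0.011115

P(X=4) ≈ 0.011115 ≈ 1.11%


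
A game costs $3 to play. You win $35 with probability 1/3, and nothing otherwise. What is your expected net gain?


E[gain] = (35-3)×1/3 + (-3)×2/3
= 32/3 - 2 = 26/3

Expected net gain = $26/3 ≈ $8.67


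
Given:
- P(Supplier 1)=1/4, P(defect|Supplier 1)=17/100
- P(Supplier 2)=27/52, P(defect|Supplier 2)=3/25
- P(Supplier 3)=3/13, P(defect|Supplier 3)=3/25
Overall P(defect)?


P(B) = Σ P(B|Aᵢ)×P(Aᵢ)
  17/100×1/4 = 17/400
  3/25×27/52 = 81/1300
  3/25×3/13 = 9/325
Sum = 53/400

P(defect) = 53/400 ≈ 13.25%


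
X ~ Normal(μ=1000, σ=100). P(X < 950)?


z = (950-1000)/100 = -0.5
P(Z < -0.5) = 0.3085

P(X < 950) ≈ 0.3085


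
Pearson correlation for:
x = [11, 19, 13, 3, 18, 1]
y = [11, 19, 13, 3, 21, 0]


n=6, Σx=65, Σy=67, Σxy=1038, Σx²=985, Σy²=1101
r = (6×1038 - 65×67)/√((6×985 - 65²)(6×1101 - 67²))
= 1873/√(1685×2117) = 1873/√3567145 ≈ 1873/1888.6887 ≈ 0.9917

r ≈ 0.9917


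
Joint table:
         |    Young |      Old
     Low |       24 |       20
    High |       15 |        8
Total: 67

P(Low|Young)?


P(Low|Young) = 24/(24+15) = 24/39 = 8/13

P = 8/13 ≈ 61.54%


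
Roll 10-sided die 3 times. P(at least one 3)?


P(no 3)^3 = (9/10)^3 = 729/1000
P(≥1) = 1 - 729/1000 = 271/1000

P = 271/1000 ≈ 27.10%


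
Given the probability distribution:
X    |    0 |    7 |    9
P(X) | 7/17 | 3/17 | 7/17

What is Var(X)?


E[X] = 84/17
E[X²] = 42
Var(X) = E[X²] - (E[X])² = 42 - 7056/289 = 5082/289

Var(X) = 5082/289 ≈ 17.5848


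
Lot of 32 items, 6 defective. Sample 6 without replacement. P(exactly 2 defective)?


Hypergeometric: C(6,2)×C(26,4)/C(32,6)
= 15×14950/906192 = 37375/151032

P(X=2) = 37375/151032 ≈ 24.75%


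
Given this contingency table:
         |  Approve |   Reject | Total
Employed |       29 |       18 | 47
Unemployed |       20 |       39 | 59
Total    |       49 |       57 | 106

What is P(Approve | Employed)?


P(Approve | Employed) = 29/(29+18) = 29/47

P(Approve|Employed) = 29/47 ≈ 61.70%


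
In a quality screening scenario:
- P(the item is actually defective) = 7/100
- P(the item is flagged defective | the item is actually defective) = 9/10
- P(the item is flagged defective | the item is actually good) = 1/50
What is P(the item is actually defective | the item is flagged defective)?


Using Bayes' theorem:
P(A|B) = P(B|A)·P(A) / P(B)

P(the item is flagged defective) = 9/10 × 7/100 + 1/50 × 93/100
= 63/1000 + 93/5000 = 51/625

P(the item is actually defective|the item is flagged defective) = (63/1000) / (51/625) = 105/136

P(the item is actually defective|the item is flagged defective) = 105/136 ≈ 77.21%


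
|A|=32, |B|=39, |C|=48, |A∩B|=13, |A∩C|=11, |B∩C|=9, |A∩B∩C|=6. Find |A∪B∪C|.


|A∪B∪C| = 32+39+48-13-11-9+6 = 92

|A∪B∪C| = 92


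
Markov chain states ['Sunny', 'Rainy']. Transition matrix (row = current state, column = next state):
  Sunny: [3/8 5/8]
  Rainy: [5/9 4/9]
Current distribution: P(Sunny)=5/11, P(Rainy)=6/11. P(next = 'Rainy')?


P(next=Rainy) = Σᵢ P(now=i)×P(i→Rainy)
= 5/11×5/8 + 6/11×4/9
= 25/88 + 8/33 = 139/264

P = 139/264 ≈ 0.5265


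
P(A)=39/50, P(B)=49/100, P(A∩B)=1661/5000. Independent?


P(A)×P(B) = 1911/5000
P(A∩B) = 1661/5000
Not equal → NOT independent

No, not independent


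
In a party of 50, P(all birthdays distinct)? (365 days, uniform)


P(all different) = Π(365-i)/365 for i=0..49
= (365/365)×(364/365)×...×(316/365)
= 0.029626

P ≈ 0.0296 ≈ 2.96%


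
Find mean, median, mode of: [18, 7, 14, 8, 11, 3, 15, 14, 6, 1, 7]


Sorted: [1, 3, 6, 7, 7, 8, 11, 14, 14, 15, 18]
Mean = 104/11
Median = 8
Freq: {18: 1, 7: 2, 14: 2, 8: 1, 11: 1, 3: 1, 15: 1, 6: 1, 1: 1}
Mode: [7, 14]

Mean=104/11, Median=8, Mode=[7, 14]


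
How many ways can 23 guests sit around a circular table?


Circular arrangements of 23 distinct objects: fix one position to break rotational symmetry.
(n-1)! = 22! = 1124000727777607680000

1124000727777607680000


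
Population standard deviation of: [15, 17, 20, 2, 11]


Mean = 65/5 = 13
  (15-13)²=4
  (17-13)²=16
  (20-13)²=49
  (2-13)²=121
  (11-13)²=4
Σ(x-μ)² = 194
σ² = 194/5

σ = √(194/5) ≈ 6.2290


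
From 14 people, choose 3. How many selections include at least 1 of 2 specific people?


Complement: C(14,3) - C(12,3) = 364 - 220 = 144

144


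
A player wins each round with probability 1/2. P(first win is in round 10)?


Geometric: P(X=10) = (1-p)^(k-1)×p = (1/2)^9×1/2 = 1/1024

P(X=10) = 1/1024 ≈ 0.10%


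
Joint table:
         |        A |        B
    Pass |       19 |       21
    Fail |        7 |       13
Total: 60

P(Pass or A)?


P(Pass∨A) = P(Pass) + P(A) - P(Pass∧A)
= (40 + 26 - 19)/60 = 47/60

P = 47/60 ≈ 78.33%


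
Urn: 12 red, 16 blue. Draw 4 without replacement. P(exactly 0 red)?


Hypergeometric: C(12,0)×C(16,4)/C(28,4)
= 1×1820/20475 = 4/45

P(X=0) = 4/45 ≈ 8.89%


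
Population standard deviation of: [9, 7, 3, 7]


Mean = 26/4 = 13/2
  (9-13/2)²=25/4
  (7-13/2)²=1/4
  (3-13/2)²=49/4
  (7-13/2)²=1/4
Σ(x-μ)² = 19
σ² = 19/4

σ = √(19/4) ≈ 2.1794


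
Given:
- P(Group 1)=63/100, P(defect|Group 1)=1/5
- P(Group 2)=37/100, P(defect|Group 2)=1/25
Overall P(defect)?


P(B) = Σ P(B|Aᵢ)×P(Aᵢ)
  1/5×63/100 = 63/500
  1/25×37/100 = 37/2500
Sum = 88/625

P(defect) = 88/625 ≈ 14.08%


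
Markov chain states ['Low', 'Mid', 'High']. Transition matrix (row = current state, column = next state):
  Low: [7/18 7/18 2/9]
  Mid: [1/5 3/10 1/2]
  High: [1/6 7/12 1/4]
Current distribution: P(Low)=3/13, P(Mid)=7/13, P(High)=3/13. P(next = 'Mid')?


P(next=Mid) = Σᵢ P(now=i)×P(i→Mid)
= 3/13×7/18 + 7/13×3/10 + 3/13×7/12
= 7/78 + 21/130 + 7/52 = 301/780

P = 301/780 ≈ 0.3859


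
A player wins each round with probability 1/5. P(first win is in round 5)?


Geometric: P(X=5) = (1-p)^(k-1)×p = (4/5)^4×1/5 = 256/3125

P(X=5) = 256/3125 ≈ 8.19%


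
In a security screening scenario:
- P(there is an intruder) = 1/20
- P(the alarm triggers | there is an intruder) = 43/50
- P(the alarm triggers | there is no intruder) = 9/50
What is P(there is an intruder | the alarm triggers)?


Using Bayes' theorem:
P(A|B) = P(B|A)·P(A) / P(B)

P(the alarm triggers) = 43/50 × 1/20 + 9/50 × 19/20
= 43/1000 + 171/1000 = 107/500

P(there is an intruder|the alarm triggers) = (43/1000) / (107/500) = 43/214

P(there is an intruder|the alarm triggers) = 43/214 ≈ 20.09%


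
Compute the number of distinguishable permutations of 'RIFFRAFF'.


Letters: 8, freq: {'R': 2, 'I': 1, 'F': 4, 'A': 1}
8!/(2!×1!×4!×1!) = 40320/48 = 840

840


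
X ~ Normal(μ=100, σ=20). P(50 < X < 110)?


z₁=(50-100)/20=-2.5, z₂=(110-100)/20=0.5
P = Φ(0.5) - Φ(-2.5) = 0.691462 - 0.006210 = 0.685252 ≈ 0.6853

P(50 < X < 110) ≈ 0.6853


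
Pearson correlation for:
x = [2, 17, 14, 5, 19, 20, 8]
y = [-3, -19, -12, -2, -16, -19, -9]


n=7, Σx=85, Σy=-80, Σxy=-1263, Σx²=1339, Σy²=1216
r = (7×(-1263) - 85×(-80))/√((7×1339 - 85²)(7×1216 - (-80)²))
= -2041/√(2148×2112) = -2041/√4536576 ≈ -2041/2129.9239 ≈ -0.9583

r ≈ -0.9583


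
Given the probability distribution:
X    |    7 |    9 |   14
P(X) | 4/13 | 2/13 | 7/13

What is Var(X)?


E[X] = 144/13
E[X²] = 1730/13
Var(X) = E[X²] - (E[X])² = 1730/13 - 20736/169 = 1754/169

Var(X) = 1754/169 ≈ 10.3787


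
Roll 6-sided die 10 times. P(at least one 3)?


P(no 3)^10 = (5/6)^10 = 9765625/60466176
P(≥1) = 1 - 9765625/60466176 = 50700551/60466176

P = 50700551/60466176 ≈ 83.85%


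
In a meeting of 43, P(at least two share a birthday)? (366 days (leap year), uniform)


P(all different) = Π(366-i)/366 for i=0..42
= 0.076637
P(match) = 1 - 0.076637 = 0.923363

P ≈ 0.9234 ≈ 92.34%


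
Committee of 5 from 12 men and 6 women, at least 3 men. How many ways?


Count by #men:
  3M,2W: C(12,3)×C(6,2)=3300
  4M,1W: C(12,4)×C(6,1)=2970
  5M,0W: C(12,5)×C(6,0)=792
Total = 7062

7062


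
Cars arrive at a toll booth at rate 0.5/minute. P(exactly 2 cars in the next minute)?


Poisson(λ=0.5): P(X=2) = e^(-λ)×λ^k/k!
= e^(-0.5) × 0.5^2 / 2!
≈ 0.6065306597 × 0.25 / 2 ≈ 0.075816

P(X=2) ≈ 0.075816 ≈ 7.58%


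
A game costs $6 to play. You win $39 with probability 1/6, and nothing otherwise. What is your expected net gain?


E[gain] = (39-6)×1/6 + (-6)×5/6
= 11/2 - 5 = 1/2

Expected net gain = $1/2 ≈ $0.50


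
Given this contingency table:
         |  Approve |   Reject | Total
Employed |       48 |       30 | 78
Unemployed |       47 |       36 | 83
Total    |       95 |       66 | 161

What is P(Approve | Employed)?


P(Approve | Employed) = 48/(48+30) = 48/78 = 8/13

P(Approve|Employed) = 8/13 ≈ 61.54%


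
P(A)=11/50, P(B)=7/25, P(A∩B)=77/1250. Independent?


P(A)×P(B) = 77/1250
P(A∩B) = 77/1250
Equal ✓ → Independent

Yes, independent


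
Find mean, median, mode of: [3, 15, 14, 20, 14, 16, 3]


Sorted: [3, 3, 14, 14, 15, 16, 20]
Mean = 85/7
Median = 14
Freq: {3: 2, 15: 1, 14: 2, 20: 1, 16: 1}
Mode: [3, 14]

Mean=85/7, Median=14, Mode=[3, 14]


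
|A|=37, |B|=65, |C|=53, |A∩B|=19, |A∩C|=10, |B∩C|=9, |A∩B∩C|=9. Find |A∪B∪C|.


|A∪B∪C| = 37+65+53-19-10-9+9 = 126

|A∪B∪C| = 126


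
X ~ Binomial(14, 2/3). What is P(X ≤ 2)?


P(X ≤ 2) = Σ P(X=i) for i=0..2
P(X=0) = 1/4782969
P(X=1) = 28/4782969
P(X=2) = 364/4782969
Sum = 131/1594323

P(X ≤ 2) = 131/1594323 ≈ 0.01%


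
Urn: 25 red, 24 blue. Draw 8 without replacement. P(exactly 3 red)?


Hypergeometric: C(25,3)×C(24,5)/C(49,8)
= 2300×42504/450978066 = 9200/42441

P(X=3) = 9200/42441 ≈ 21.68%


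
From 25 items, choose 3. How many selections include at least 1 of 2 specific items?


Complement: C(25,3) - C(23,3) = 2300 - 1771 = 529

529


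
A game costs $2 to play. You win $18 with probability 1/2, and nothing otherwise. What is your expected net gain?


E[gain] = (18-2)×1/2 + (-2)×1/2
= 8 - 1 = 7

Expected net gain = $7 ≈ $7.00


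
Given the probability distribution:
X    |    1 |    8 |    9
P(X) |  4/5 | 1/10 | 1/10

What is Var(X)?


E[X] = 5/2
E[X²] = 153/10
Var(X) = E[X²] - (E[X])² = 153/10 - 25/4 = 181/20

Var(X) = 181/20 ≈ 9.0500


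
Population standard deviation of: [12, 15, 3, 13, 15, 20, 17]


Mean = 95/7
  (12-95/7)²=121/49
  (15-95/7)²=100/49
  (3-95/7)²=5476/49
  (13-95/7)²=16/49
  (15-95/7)²=100/49
  (20-95/7)²=2025/49
  (17-95/7)²=576/49
Σ(x-μ)² = 1202/7
σ² = (1202/7)/7 = 1202/49

σ = √(1202/49) ≈ 4.9528


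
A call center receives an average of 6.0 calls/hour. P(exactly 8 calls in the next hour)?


Poisson(λ=6.0): P(X=8) = e^(-λ)×λ^k/k!
= e^(-6.0) × 6.0^8 / 8!
≈ 0.002478752177 × 1679616 / 40320 ≈ 0.103258

P(X=8) ≈ 0.103258 ≈ 10.33%


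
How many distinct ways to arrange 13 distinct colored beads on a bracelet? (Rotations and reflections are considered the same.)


Free circular arrangements: rotations and reflections both identified.
(n-1)!/2 = 12!/2 = 479001600/2 = 239500800

239500800


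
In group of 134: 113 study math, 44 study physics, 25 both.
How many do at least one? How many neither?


|A∪B| = 113+44-25 = 132
Neither = 134-132 = 2

At least one: 132; Neither: 2


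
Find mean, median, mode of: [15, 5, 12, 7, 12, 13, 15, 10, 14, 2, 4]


Sorted: [2, 4, 5, 7, 10, 12, 12, 13, 14, 15, 15]
Mean = 109/11
Median = 12
Freq: {15: 2, 5: 1, 12: 2, 7: 1, 13: 1, 10: 1, 14: 1, 2: 1, 4: 1}
Mode: [12, 15]

Mean=109/11, Median=12, Mode=[12, 15]


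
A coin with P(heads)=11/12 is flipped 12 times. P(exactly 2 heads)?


Binomial: P(X=2) = C(12,2)×p^2×(1-p)^10
= 66 × 121/144 × 1/61917364224 = 1331/1486016741376

P(X=2) = 1331/1486016741376 ≈ 0.00%


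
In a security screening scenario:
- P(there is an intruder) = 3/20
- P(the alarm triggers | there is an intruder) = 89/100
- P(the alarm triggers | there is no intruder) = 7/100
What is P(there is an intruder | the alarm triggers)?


Using Bayes' theorem:
P(A|B) = P(B|A)·P(A) / P(B)

P(the alarm triggers) = 89/100 × 3/20 + 7/100 × 17/20
= 267/2000 + 119/2000 = 193/1000

P(there is an intruder|the alarm triggers) = (267/2000) / (193/1000) = 267/386

P(there is an intruder|the alarm triggers) = 267/386 ≈ 69.17%


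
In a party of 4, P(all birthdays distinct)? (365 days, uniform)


P(all different) = Π(365-i)/365 for i=0..3
= (365/365)×(364/365)×...×(362/365)
= 0.983644

P ≈ 0.9836 ≈ 98.36%


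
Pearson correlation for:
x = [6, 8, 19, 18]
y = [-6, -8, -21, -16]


n=4, Σx=51, Σy=-51, Σxy=-787, Σx²=785, Σy²=797
r = (4×(-787) - 51×(-51))/√((4×785 - 51²)(4×797 - (-51)²))
= -547/√(539×587) = -547/√316393 ≈ -547/562.4882 ≈ -0.9725

r ≈ -0.9725


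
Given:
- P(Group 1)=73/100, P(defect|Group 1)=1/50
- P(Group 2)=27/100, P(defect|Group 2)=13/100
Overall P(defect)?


P(B) = Σ P(B|Aᵢ)×P(Aᵢ)
  1/50×73/100 = 73/5000
  13/100×27/100 = 351/10000
Sum = 497/10000

P(defect) = 497/10000 ≈ 4.97%


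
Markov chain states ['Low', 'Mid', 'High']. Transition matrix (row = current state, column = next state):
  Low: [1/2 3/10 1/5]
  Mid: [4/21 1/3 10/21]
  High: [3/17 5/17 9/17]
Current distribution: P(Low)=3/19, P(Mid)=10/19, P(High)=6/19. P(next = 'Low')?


P(next=Low) = Σᵢ P(now=i)×P(i→Low)
= 3/19×1/2 + 10/19×4/21 + 6/19×3/17
= 3/38 + 40/399 + 18/323 = 3187/13566

P = 3187/13566 ≈ 0.2349


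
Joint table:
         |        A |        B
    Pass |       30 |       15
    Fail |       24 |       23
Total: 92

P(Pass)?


P(Pass) = (30+15)/92 = 45/92

P(Pass) = 45/92 ≈ 48.91%


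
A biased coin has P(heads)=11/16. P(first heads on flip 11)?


Geometric: P(X=11) = (1-p)^(k-1)×p = (5/16)^10×11/16 = 107421875/17592186044416

P(X=11) = 107421875/17592186044416 ≈ 0.00%


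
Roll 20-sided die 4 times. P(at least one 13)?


P(no 13)^4 = (19/20)^4 = 130321/160000
P(≥1) = 1 - 130321/160000 = 29679/160000

P = 29679/160000 ≈ 18.55%


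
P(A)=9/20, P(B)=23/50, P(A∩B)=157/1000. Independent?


P(A)×P(B) = 207/1000
P(A∩B) = 157/1000
Not equal → NOT independent

No, not independent


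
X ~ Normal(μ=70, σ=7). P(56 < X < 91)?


z₁=(56-70)/7=-2.0, z₂=(91-70)/7=3.0
P = Φ(3.0) - Φ(-2.0) = 0.998650 - 0.022750 = 0.975900 ≈ 0.9759

P(56 < X < 91) ≈ 0.9759


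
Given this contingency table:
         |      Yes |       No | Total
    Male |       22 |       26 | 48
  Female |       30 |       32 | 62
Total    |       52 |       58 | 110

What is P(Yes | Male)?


P(Yes | Male) = 22/(22+26) = 22/48 = 11/24

P(Yes|Male) = 11/24 ≈ 45.83%


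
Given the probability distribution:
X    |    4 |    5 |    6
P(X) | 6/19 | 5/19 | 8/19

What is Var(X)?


E[X] = 97/19
E[X²] = 509/19
Var(X) = E[X²] - (E[X])² = 509/19 - 9409/361 = 262/361

Var(X) = 262/361 ≈ 0.7258


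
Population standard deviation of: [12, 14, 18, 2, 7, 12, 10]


Mean = 75/7
  (12-75/7)²=81/49
  (14-75/7)²=529/49
  (18-75/7)²=2601/49
  (2-75/7)²=3721/49
  (7-75/7)²=676/49
  (12-75/7)²=81/49
  (10-75/7)²=25/49
Σ(x-μ)² = 1102/7
σ² = (1102/7)/7 = 1102/49

σ = √(1102/49) ≈ 4.7423


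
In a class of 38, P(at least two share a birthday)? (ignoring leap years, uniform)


P(all different) = Π(365-i)/365 for i=0..37
= 0.135932
P(match) = 1 - 0.135932 = 0.864068

P ≈ 0.8641 ≈ 86.41%


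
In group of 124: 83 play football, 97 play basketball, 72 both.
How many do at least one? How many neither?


|A∪B| = 83+97-72 = 108
Neither = 124-108 = 16

At least one: 108; Neither: 16


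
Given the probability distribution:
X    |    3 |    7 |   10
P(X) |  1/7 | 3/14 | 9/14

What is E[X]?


E[X] = Σ x·P(X=x)
= (3)×(1/7) + (7)×(3/14) + (10)×(9/14)
= 117/14

E[X] = 117/14


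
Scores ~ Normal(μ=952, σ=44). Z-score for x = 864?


z = (x - μ)/σ = (864 - 952)/44 = -2.0

z = -2.0


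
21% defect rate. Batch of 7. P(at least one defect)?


P(all good) = (79/100)^7 = 19203908986159/100000000000000
P(≥1 defect) = 80796091013841/100000000000000

P = 80796091013841/100000000000000 ≈ 80.80%


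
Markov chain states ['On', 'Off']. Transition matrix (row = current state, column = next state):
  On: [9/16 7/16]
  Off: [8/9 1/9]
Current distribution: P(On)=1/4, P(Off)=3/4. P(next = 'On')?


P(next=On) = Σᵢ P(now=i)×P(i→On)
= 1/4×9/16 + 3/4×8/9
= 9/64 + 2/3 = 155/192

P = 155/192 ≈ 0.8073


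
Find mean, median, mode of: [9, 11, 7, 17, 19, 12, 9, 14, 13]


Sorted: [7, 9, 9, 11, 12, 13, 14, 17, 19]
Mean = 111/9 = 37/3
Median = 12
Freq: {9: 2, 11: 1, 7: 1, 17: 1, 19: 1, 12: 1, 14: 1, 13: 1}
Mode: [9]

Mean=37/3, Median=12, Mode=9


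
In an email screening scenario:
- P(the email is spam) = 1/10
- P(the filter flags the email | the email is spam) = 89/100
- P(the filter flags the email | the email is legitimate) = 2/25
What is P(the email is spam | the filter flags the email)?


Using Bayes' theorem:
P(A|B) = P(B|A)·P(A) / P(B)

P(the filter flags the email) = 89/100 × 1/10 + 2/25 × 9/10
= 89/1000 + 9/125 = 161/1000

P(the email is spam|the filter flags the email) = (89/1000) / (161/1000) = 89/161

P(the email is spam|the filter flags the email) = 89/161 ≈ 55.28%


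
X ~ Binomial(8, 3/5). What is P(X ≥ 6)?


P(X ≥ 6) = Σ P(X=i) for i=6..8
P(X=6) = 81648/390625
P(X=7) = 34992/390625
P(X=8) = 6561/390625
Sum = 123201/390625

P(X ≥ 6) = 123201/390625 ≈ 31.54%


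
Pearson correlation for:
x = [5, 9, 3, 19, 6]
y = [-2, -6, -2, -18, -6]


n=5, Σx=42, Σy=-34, Σxy=-448, Σx²=512, Σy²=404
r = (5×(-448) - 42×(-34))/√((5×512 - 42²)(5×404 - (-34)²))
= -812/√(796×864) = -812/√687744 ≈ -812/829.3033 ≈ -0.9791

r ≈ -0.9791


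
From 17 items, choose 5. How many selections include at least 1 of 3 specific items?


Complement: C(17,5) - C(14,5) = 6188 - 2002 = 4186

4186


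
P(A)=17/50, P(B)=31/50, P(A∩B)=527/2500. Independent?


P(A)×P(B) = 527/2500
P(A∩B) = 527/2500
Equal ✓ → Independent

Yes, independent


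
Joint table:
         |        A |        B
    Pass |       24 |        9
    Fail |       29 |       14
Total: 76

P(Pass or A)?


P(Pass∨A) = P(Pass) + P(A) - P(Pass∧A)
= (33 + 53 - 24)/76 = 62/76 = 31/38

P = 31/38 ≈ 81.58%


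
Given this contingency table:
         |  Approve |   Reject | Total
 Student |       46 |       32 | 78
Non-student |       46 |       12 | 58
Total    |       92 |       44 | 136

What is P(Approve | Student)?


P(Approve | Student) = 46/(46+32) = 46/78 = 23/39

P(Approve|Student) = 23/39 ≈ 58.97%


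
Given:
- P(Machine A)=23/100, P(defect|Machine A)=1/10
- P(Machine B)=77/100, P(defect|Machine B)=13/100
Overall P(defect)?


P(B) = Σ P(B|Aᵢ)×P(Aᵢ)
  1/10×23/100 = 23/1000
  13/100×77/100 = 1001/10000
Sum = 1231/10000

P(defect) = 1231/10000 ≈ 12.31%


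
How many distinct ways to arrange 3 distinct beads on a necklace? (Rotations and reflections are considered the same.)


Free circular arrangements: rotations and reflections both identified.
(n-1)!/2 = 2!/2 = 2/2 = 1

1


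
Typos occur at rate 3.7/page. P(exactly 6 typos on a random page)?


Poisson(λ=3.7): P(X=6) = e^(-λ)×λ^k/k!
= e^(-3.7) × 3.7^6 / 6!
≈ 0.02472352647 × 2565.726409 / 720 ≈ 0.088103

P(X=6) ≈ 0.088103 ≈ 8.81%


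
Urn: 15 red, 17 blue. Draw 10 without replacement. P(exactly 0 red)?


Hypergeometric: C(15,0)×C(17,10)/C(32,10)
= 1×19448/64512240 = 187/620310

P(X=0) = 187/620310 ≈ 0.03%


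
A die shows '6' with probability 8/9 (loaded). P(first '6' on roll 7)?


Geometric: P(X=7) = (1-p)^(k-1)×p = (1/9)^6×8/9 = 8/4782969

P(X=7) = 8/4782969 ≈ 0.00%


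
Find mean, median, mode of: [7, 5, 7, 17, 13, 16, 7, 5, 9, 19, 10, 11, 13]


Sorted: [5, 5, 7, 7, 7, 9, 10, 11, 13, 13, 16, 17, 19]
Mean = 139/13
Median = 10
Freq: {7: 3, 5: 2, 17: 1, 13: 2, 16: 1, 9: 1, 19: 1, 10: 1, 11: 1}
Mode: [7]

Mean=139/13, Median=10, Mode=7


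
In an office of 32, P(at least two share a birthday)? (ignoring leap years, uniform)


P(all different) = Π(365-i)/365 for i=0..31
= 0.246652
P(match) = 1 - 0.246652 = 0.753348

P ≈ 0.7533 ≈ 75.33%


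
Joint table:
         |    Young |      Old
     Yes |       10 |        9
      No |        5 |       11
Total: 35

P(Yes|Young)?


P(Yes|Young) = 10/(10+5) = 10/15 = 2/3

P = 2/3 ≈ 66.67%


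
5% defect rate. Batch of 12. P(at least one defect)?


P(all good) = (19/20)^12 = 2213314919066161/4096000000000000
P(≥1 defect) = 1882685080933839/4096000000000000

P = 1882685080933839/4096000000000000 ≈ 45.96%


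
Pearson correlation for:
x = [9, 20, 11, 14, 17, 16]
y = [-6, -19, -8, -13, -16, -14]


n=6, Σx=87, Σy=-76, Σxy=-1200, Σx²=1343, Σy²=1082
r = (6×(-1200) - 87×(-76))/√((6×1343 - 87²)(6×1082 - (-76)²))
= -588/√(489×716) = -588/√350124 ≈ -588/591.7128 ≈ -0.9937

r ≈ -0.9937


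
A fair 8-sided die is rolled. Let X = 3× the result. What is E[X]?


E[die] = (1+8)/2 = 9/2
E[X] = 3 × 9/2 = 27/2

E[X] = 27/2


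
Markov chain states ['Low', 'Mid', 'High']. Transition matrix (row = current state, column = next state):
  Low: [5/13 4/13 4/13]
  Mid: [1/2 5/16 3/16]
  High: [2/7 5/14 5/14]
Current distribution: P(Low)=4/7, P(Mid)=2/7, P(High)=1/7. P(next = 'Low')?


P(next=Low) = Σᵢ P(now=i)×P(i→Low)
= 4/7×5/13 + 2/7×1/2 + 1/7×2/7
= 20/91 + 1/7 + 2/49 = 257/637

P = 257/637 ≈ 0.4035


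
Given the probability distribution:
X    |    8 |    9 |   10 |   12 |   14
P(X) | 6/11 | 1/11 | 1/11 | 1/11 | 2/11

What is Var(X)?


E[X] = 107/11
E[X²] = 1101/11
Var(X) = E[X²] - (E[X])² = 1101/11 - 11449/121 = 662/121

Var(X) = 662/121 ≈ 5.4711


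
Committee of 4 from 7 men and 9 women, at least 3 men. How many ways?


Count by #men:
  3M,1W: C(7,3)×C(9,1)=315
  4M,0W: C(7,4)×C(9,0)=35
Total = 350

350


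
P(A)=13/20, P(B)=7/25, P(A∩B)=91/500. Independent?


P(A)×P(B) = 91/500
P(A∩B) = 91/500
Equal ✓ → Independent

Yes, independent


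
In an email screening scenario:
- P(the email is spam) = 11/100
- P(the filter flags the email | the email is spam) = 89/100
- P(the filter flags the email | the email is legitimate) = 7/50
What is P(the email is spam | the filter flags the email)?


Using Bayes' theorem:
P(A|B) = P(B|A)·P(A) / P(B)

P(the filter flags the email) = 89/100 × 11/100 + 7/50 × 89/100
= 979/10000 + 623/5000 = 89/400

P(the email is spam|the filter flags the email) = (979/10000) / (89/400) = 11/25

P(the email is spam|the filter flags the email) = 11/25 ≈ 44.00%


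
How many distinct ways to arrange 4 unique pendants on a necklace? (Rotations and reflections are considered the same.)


Free circular arrangements: rotations and reflections both identified.
(n-1)!/2 = 3!/2 = 6/2 = 3

3


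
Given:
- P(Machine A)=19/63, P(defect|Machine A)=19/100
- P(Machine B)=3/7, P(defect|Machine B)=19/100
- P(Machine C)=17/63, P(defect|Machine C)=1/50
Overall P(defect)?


P(B) = Σ P(B|Aᵢ)×P(Aᵢ)
  19/100×19/63 = 361/6300
  19/100×3/7 = 57/700
  1/50×17/63 = 17/3150
Sum = 227/1575

P(defect) = 227/1575 ≈ 14.41%


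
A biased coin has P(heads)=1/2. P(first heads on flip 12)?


Geometric: P(X=12) = (1-p)^(k-1)×p = (1/2)^11×1/2 = 1/4096

P(X=12) = 1/4096 ≈ 0.02%


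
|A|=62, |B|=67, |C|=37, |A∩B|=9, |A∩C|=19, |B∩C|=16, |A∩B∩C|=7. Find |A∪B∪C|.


|A∪B∪C| = 62+67+37-9-19-16+7 = 129

|A∪B∪C| = 129


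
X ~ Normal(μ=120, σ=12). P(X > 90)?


z = (90-120)/12 = -2.5
P(X > 90) = 1 - P(Z ≤ -2.5) = 1 - 0.0062 = 0.9938

P(X > 90) ≈ 0.9938


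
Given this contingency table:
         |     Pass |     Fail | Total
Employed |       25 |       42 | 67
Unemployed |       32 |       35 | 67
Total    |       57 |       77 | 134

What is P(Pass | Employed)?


P(Pass | Employed) = 25/(25+42) = 25/67

P(Pass|Employed) = 25/67 ≈ 37.31%


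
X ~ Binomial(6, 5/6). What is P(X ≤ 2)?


P(X ≤ 2) = Σ P(X=i) for i=0..2
P(X=0) = 1/46656
P(X=1) = 5/7776
P(X=2) = 125/15552
Sum = 203/23328

P(X ≤ 2) = 203/23328 ≈ 0.87%


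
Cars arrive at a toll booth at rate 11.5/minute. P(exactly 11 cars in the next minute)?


Poisson(λ=11.5): P(X=11) = e^(-λ)×λ^k/k!
= e^(-11.5) × 11.5^11 / 11!
≈ 1.01300936e-05 × 465239139606 / 39916800 ≈ 0.118068

P(X=11) ≈ 0.118068 ≈ 11.81%


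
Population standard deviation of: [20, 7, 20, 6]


Mean = 53/4
  (20-53/4)²=729/16
  (7-53/4)²=625/16
  (20-53/4)²=729/16
  (6-53/4)²=841/16
Σ(x-μ)² = 731/4
σ² = (731/4)/4 = 731/16

σ = √(731/16) ≈ 6.7593


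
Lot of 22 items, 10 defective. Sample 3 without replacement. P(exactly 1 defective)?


Hypergeometric: C(10,1)×C(12,2)/C(22,3)
= 10×66/1540 = 3/7

P(X=1) = 3/7 ≈ 42.86%


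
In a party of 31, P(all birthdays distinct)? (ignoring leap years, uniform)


P(all different) = Π(365-i)/365 for i=0..30
= (365/365)×(364/365)×...×(335/365)
= 0.269545

P ≈ 0.2695 ≈ 26.95%


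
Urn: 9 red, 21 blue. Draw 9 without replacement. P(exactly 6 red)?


Hypergeometric: C(9,6)×C(21,3)/C(30,9)
= 84×1330/14307150 = 3724/476905

P(X=6) = 3724/476905 ≈ 0.78%
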